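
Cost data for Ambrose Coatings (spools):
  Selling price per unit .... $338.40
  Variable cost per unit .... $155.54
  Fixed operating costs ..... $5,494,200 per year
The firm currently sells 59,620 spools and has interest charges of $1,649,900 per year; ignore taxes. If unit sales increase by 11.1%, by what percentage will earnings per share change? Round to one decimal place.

Total contribution margin = 59,620 × $182.86 = $10,902,113.20.
Subtracting fixed costs: EBIT = $10,902,113.20 − $5,494,200 = $5,407,913.20.
Interest = $1,649,900.00, so EBIT − I = $3,758,013.20.
Degree of combined leverage = contribution ÷ (EBIT − I) = $10,902,113.20 ÷ $3,758,013.20 = 2.9010.
EPS therefore changes by 2.9010 × (+11.1%) = +32.2%.

+32.2%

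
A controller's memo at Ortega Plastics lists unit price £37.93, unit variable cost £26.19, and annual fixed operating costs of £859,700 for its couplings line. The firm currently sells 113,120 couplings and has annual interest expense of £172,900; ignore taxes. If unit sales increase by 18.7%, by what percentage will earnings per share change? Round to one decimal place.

+84.1%

At 113,120 units, contribution = 113,120 × £11.74 = £1,328,028.80.
EBIT = £1,328,028.80 − £859,700 = £468,328.80.
After interest of £172,900.00, pre-tax earnings = £295,428.80.
DCL = total CM / (EBIT − I) = £1,328,028.80 / £295,428.80 = 4.4953.
EPS therefore changes by 4.4953 × (+18.7%) = +84.1%.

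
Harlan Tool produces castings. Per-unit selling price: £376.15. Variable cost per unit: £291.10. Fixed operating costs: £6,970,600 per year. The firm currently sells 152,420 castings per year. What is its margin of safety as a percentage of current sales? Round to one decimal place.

46.2%

Each unit contributes £376.15 − £291.10 = £85.05. Break-even units = £6,970,600 ÷ £85.05 = 81,958.85; break-even revenue = 81,958.85 × £376.15 = £30,828,820.58.
Current sales = 152,420 × £376.15 = £57,332,783.00.
Margin of safety = (£57,332,783.00 − £30,828,820.58) ÷ £57,332,783.00 = 46.2%.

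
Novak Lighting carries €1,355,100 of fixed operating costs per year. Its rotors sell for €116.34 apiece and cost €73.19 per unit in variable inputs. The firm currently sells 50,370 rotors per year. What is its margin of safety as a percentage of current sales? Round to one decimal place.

37.7%

Contribution margin per unit = €116.34 − €73.19 = €43.15. Break-even units = €1,355,100 ÷ €43.15 = 31,404.40; break-even revenue = 31,404.40 × €116.34 = €3,653,588.27.
Current sales = 50,370 × €116.34 = €5,860,045.80.
Margin of safety = (€5,860,045.80 − €3,653,588.27) ÷ €5,860,045.80 = 37.7%.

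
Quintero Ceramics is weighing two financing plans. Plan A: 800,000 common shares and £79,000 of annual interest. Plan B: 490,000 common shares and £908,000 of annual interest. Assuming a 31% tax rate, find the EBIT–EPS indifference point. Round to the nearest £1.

At indifference, (EBIT − 79,000)(1 − t)/800,000 = (EBIT − 908,000)(1 − t)/490,000.
Cancelling (1 − t) and cross-multiplying: 490,000·(EBIT − 79,000) = 800,000·(EBIT − 908,000).
EBIT × (800,000 − 490,000) = 908,000 × 800,000 − 79,000 × 490,000 = 687,690,000,000, so EBIT = 687,690,000,000 ÷ 310,000 = 2,218,354.84.

£2,218,355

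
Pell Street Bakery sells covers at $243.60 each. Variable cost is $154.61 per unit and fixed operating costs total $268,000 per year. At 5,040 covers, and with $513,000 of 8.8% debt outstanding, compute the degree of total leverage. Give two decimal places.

3.31

Total contribution margin = 5,040 × $88.99 = $448,509.60.
EBIT = $448,509.60 − $268,000 = $180,509.60. Interest = $45,144.00.
DOL = $448,509.60 ÷ $180,509.60 = 2.4847; DFL = $180,509.60 ÷ $135,365.60 = 1.3335.
DCL = DOL × DFL = 2.4847 × 1.3335 = 3.3133.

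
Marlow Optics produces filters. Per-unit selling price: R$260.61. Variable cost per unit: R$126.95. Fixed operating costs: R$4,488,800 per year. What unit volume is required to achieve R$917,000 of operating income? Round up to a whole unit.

40,445 filters

Contribution margin per unit = R$260.61 − R$126.95 = R$133.66.
Required volume = (fixed costs + target profit) ÷ CM = (R$4,488,800 + R$917,000) ÷ R$133.66 = 40,444.41, so 40,445 filters.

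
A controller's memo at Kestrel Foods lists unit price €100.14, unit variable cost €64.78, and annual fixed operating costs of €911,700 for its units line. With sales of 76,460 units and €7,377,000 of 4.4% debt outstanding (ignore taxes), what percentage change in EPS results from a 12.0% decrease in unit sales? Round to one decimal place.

-22.1%

At 76,460 units, contribution = 76,460 × €35.36 = €2,703,625.60.
EBIT = €2,703,625.60 − €911,700 = €1,791,925.60.
After interest of €324,588.00, pre-tax earnings = €1,467,337.60.
Degree of combined leverage = contribution ÷ (EBIT − I) = €2,703,625.60 ÷ €1,467,337.60 = 1.8425.
%ΔEPS = DCL × %ΔSales = 1.8425 × -12.0% = -22.1%.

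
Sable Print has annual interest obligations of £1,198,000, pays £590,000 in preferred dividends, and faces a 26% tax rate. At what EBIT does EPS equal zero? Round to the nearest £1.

£1,995,297

Preferred dividends are paid after tax, so their pre-tax equivalent is £590,000 ÷ (1 − 0.26) = £797,297.30.
EPS = 0 when EBIT covers interest plus the pre-tax preferred burden: £1,198,000 + £797,297.30 = £1,995,297.30.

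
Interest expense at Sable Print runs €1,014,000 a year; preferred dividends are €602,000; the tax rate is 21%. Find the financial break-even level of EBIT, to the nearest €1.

€1,776,025

Preferred dividends are paid after tax, so their pre-tax equivalent is €602,000 ÷ (1 − 0.21) = €762,025.32.
EPS = 0 when EBIT covers interest plus the pre-tax preferred burden: €1,014,000 + €762,025.32 = €1,776,025.32.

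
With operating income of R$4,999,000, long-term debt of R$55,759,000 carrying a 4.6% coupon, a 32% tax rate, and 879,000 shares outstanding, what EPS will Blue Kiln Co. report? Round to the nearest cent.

R$1.88

Pre-tax income = R$4,999,000 − R$2,564,914.00 = R$2,434,086.00.
After tax at 32%: net income = R$2,434,086.00 × 0.68 = R$1,655,178.48.
Per share: R$1,655,178.48 / 879,000 shares = R$1.88.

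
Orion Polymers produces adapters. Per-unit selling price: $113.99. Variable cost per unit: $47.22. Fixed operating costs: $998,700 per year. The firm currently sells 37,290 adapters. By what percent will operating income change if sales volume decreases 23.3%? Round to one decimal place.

-38.9%

At 37,290 units, contribution = 37,290 × $66.77 = $2,489,853.30.
EBIT = $2,489,853.30 − $998,700 = $1,491,153.30.
Degree of operating leverage = $2,489,853.30 / $1,491,153.30 = 1.6698.
%ΔEBIT = DOL × %ΔSales = 1.6698 × -23.3% = -38.9%.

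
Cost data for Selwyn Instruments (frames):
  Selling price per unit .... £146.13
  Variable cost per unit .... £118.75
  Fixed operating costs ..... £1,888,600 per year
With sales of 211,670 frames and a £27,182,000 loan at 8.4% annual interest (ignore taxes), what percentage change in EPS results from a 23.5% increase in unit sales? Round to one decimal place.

At 211,670 units, contribution = 211,670 × £27.38 = £5,795,524.60.
EBIT = £5,795,524.60 − £1,888,600 = £3,906,924.60.
After interest of £2,283,288.00, pre-tax earnings = £1,623,636.60.
DCL = total CM / (EBIT − I) = £5,795,524.60 / £1,623,636.60 = 3.5695.
EPS therefore changes by 3.5695 × (+23.5%) = +83.9%.

+83.9%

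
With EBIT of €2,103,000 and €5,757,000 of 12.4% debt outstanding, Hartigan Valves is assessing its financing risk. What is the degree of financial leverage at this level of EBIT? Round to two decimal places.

1.51

Annual interest charges come to €713,868.00.
DFL = EBIT ÷ (EBIT − I) = €2,103,000 ÷ (€2,103,000 − €713,868.00) = €2,103,000 ÷ €1,389,132.00 = 1.5139.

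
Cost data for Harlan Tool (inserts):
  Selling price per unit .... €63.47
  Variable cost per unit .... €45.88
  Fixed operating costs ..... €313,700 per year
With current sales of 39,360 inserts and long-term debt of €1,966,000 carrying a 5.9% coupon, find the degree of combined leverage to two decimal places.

2.64

At 39,360 units, contribution = 39,360 × €17.59 = €692,342.40.
EBIT = €692,342.40 − €313,700 = €378,642.40. Interest = €115,994.00, so EBIT − I = €262,648.40.
Degree of total leverage = total CM / (EBIT − interest) = €692,342.40 / €262,648.40 = 2.6360.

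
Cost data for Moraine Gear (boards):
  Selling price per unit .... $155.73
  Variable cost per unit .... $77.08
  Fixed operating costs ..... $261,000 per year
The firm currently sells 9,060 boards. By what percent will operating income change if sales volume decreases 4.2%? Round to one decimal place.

-6.6%

At 9,060 units, contribution = 9,060 × $78.65 = $712,569.00.
Operating income = contribution − fixed costs = $712,569.00 − $261,000 = $451,569.00.
So DOL = total CM / EBIT = $712,569.00 / $451,569.00 = 1.5780.
Operating income changes by 1.5780 × -4.2% = -6.6%.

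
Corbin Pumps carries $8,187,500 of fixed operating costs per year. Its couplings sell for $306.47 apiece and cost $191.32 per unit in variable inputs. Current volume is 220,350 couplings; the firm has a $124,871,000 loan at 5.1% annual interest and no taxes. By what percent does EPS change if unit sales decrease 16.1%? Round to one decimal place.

-37.8%

Contribution at this volume is 220,350 × $115.15 = $25,373,302.50.
EBIT = $25,373,302.50 − $8,187,500 = $17,185,802.50.
After interest of $6,368,421.00, pre-tax earnings = $10,817,381.50.
Degree of combined leverage = contribution ÷ (EBIT − I) = $25,373,302.50 ÷ $10,817,381.50 = 2.3456.
EPS therefore changes by 2.3456 × (-16.1%) = -37.8%.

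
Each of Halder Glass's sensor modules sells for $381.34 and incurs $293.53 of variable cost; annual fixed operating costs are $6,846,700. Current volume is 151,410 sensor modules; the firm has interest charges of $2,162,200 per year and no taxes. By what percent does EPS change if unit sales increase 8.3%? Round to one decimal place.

+25.7%

At 151,410 units, contribution = 151,410 × $87.81 = $13,295,312.10.
Operating income = contribution − fixed costs = $13,295,312.10 − $6,846,700 = $6,448,612.10.
Interest = $2,162,200.00, so EBIT − I = $4,286,412.10.
Degree of combined leverage = contribution ÷ (EBIT − I) = $13,295,312.10 ÷ $4,286,412.10 = 3.1017.
%ΔEPS = DCL × %ΔSales = 3.1017 × +8.3% = +25.7%.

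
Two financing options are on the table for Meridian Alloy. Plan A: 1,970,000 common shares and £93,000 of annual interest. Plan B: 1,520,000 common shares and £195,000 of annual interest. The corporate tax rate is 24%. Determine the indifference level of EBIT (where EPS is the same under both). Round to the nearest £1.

£539,533

Set EPS_A = EPS_B: (EBIT − £93,000)(1 − 0.24) ÷ 1,970,000 = (EBIT − £195,000)(1 − 0.24) ÷ 1,520,000.
Cancelling (1 − t) and cross-multiplying: 1,520,000·(EBIT − 93,000) = 1,970,000·(EBIT − 195,000).
Solving, EBIT = (195,000·1,970,000 − 93,000·1,520,000) / (1,970,000 − 1,520,000) = 242,790,000,000 / 450,000 = 539,533.33.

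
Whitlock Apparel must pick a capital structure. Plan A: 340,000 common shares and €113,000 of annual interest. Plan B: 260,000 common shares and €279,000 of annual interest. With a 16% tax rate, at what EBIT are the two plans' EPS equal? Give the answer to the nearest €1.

Set EPS_A = EPS_B: (EBIT − €113,000)(1 − 0.16) ÷ 340,000 = (EBIT − €279,000)(1 − 0.16) ÷ 260,000.
The (1 − t) factor cancels: (EBIT − 113,000) × 260,000 = (EBIT − 279,000) × 340,000.
EBIT × (340,000 − 260,000) = 279,000 × 340,000 − 113,000 × 260,000 = 65,480,000,000, so EBIT = 65,480,000,000 ÷ 80,000 = 818,500.00.

€818,500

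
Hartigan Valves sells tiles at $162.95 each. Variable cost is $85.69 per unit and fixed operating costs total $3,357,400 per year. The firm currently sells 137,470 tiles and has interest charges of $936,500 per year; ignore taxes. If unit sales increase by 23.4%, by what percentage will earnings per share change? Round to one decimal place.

+39.3%

Contribution at this volume is 137,470 × $77.26 = $10,620,932.20.
EBIT = $10,620,932.20 − $3,357,400 = $7,263,532.20.
After interest of $936,500.00, pre-tax earnings = $6,327,032.20.
DCL = total CM / (EBIT − I) = $10,620,932.20 / $6,327,032.20 = 1.6787.
%ΔEPS = DCL × %ΔSales = 1.6787 × +23.4% = +39.3%.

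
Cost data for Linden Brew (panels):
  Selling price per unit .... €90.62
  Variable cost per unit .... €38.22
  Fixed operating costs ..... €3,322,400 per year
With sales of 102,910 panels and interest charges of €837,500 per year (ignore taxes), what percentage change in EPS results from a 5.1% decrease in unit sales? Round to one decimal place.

-22.3%

At 102,910 units, contribution = 102,910 × €52.40 = €5,392,484.00.
Subtracting fixed costs: EBIT = €5,392,484.00 − €3,322,400 = €2,070,084.00.
Interest = €837,500.00, so EBIT − I = €1,232,584.00.
DCL = total CM / (EBIT − I) = €5,392,484.00 / €1,232,584.00 = 4.3749.
EPS therefore changes by 4.3749 × (-5.1%) = -22.3%.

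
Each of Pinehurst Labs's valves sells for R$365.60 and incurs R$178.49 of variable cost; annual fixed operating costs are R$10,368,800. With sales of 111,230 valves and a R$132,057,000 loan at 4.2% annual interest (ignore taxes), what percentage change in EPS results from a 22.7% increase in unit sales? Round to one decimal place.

+96.5%

Contribution at this volume is 111,230 × R$187.11 = R$20,812,245.30.
EBIT = R$20,812,245.30 − R$10,368,800 = R$10,443,445.30.
Interest = R$5,546,394.00, so EBIT − I = R$4,897,051.30.
Degree of combined leverage = contribution ÷ (EBIT − I) = R$20,812,245.30 ÷ R$4,897,051.30 = 4.2500.
EPS therefore changes by 4.2500 × (+22.7%) = +96.5%.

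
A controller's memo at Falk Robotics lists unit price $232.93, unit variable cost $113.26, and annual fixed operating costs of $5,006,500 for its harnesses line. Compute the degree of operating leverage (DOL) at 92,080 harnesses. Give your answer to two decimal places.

At 92,080 units, contribution = 92,080 × $119.67 = $11,019,213.60.
EBIT = $11,019,213.60 − $5,006,500 = $6,012,713.60.
DOL = contribution ÷ EBIT = $11,019,213.60 ÷ $6,012,713.60 = 1.8327.

1.83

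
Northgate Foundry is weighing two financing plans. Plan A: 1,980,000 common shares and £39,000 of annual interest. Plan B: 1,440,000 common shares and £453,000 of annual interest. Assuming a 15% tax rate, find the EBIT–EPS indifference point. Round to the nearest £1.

At indifference, (EBIT − 39,000)(1 − t)/1,980,000 = (EBIT − 453,000)(1 − t)/1,440,000.
Cancelling (1 − t) and cross-multiplying: 1,440,000·(EBIT − 39,000) = 1,980,000·(EBIT − 453,000).
Solving, EBIT = (453,000·1,980,000 − 39,000·1,440,000) / (1,980,000 − 1,440,000) = 840,780,000,000 / 540,000 = 1,557,000.00.

£1,557,000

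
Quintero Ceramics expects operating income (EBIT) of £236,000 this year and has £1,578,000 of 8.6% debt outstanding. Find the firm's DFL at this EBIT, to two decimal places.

Interest = £135,708.00.
Degree of financial leverage = EBIT / (EBIT − interest) = £236,000 / £100,292.00 = 2.3531.

2.35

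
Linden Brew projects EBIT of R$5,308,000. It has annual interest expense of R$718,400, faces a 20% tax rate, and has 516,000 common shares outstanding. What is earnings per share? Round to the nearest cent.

R$7.12

Interest = R$718,400.00, so EBT = R$5,308,000 − R$718,400.00 = R$4,589,600.00.
Net income = R$4,589,600.00 × (1 − 0.20) = R$3,671,680.00.
EPS = R$3,671,680.00 ÷ 516,000 = R$7.12.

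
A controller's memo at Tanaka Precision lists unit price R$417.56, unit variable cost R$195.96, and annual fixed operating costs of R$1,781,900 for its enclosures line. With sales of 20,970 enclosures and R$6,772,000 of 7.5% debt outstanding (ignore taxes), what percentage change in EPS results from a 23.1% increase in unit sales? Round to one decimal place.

+45.5%

Contribution at this volume is 20,970 × R$221.60 = R$4,646,952.00.
Subtracting fixed costs: EBIT = R$4,646,952.00 − R$1,781,900 = R$2,865,052.00.
Interest = R$507,900.00, so EBIT − I = R$2,357,152.00.
Degree of combined leverage = contribution ÷ (EBIT − I) = R$4,646,952.00 ÷ R$2,357,152.00 = 1.9714.
%ΔEPS = DCL × %ΔSales = 1.9714 × +23.1% = +45.5%.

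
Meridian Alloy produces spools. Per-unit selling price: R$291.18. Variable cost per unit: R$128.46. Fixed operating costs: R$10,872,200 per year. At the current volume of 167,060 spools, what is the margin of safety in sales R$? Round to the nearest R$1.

Unit CM = price − variable cost = R$291.18 − R$128.46 = R$162.72. Break-even units = R$10,872,200 ÷ R$162.72 = 66,815.39; break-even revenue = 66,815.39 × R$291.18 = R$19,455,304.79.
Actual sales revenue = 167,060 × R$291.18 = R$48,644,530.80.
Margin of safety = R$48,644,530.80 − R$19,455,304.79 = R$29,189,226.

R$29,189,226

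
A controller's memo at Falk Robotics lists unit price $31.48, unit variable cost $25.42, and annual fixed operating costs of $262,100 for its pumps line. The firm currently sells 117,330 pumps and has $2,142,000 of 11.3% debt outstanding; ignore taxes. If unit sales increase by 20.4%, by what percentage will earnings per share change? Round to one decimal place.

At 117,330 units, contribution = 117,330 × $6.06 = $711,019.80.
Subtracting fixed costs: EBIT = $711,019.80 − $262,100 = $448,919.80.
Interest = $242,046.00, so EBIT − I = $206,873.80.
Degree of combined leverage = contribution ÷ (EBIT − I) = $711,019.80 ÷ $206,873.80 = 3.4370.
%ΔEPS = DCL × %ΔSales = 3.4370 × +20.4% = +70.1%.

+70.1%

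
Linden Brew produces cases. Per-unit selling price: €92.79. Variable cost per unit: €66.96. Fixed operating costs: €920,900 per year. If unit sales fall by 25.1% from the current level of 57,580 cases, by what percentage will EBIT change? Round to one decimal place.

-65.9%

At 57,580 units, contribution = 57,580 × €25.83 = €1,487,291.40.
Operating income = contribution − fixed costs = €1,487,291.40 − €920,900 = €566,391.40.
DOL = contribution ÷ EBIT = €1,487,291.40 ÷ €566,391.40 = 2.6259.
%ΔEBIT = DOL × %ΔSales = 2.6259 × -25.1% = -65.9%.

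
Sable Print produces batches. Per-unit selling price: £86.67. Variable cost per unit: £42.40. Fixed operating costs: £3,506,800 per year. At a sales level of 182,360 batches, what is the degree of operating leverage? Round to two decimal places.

Contribution at this volume is 182,360 × £44.27 = £8,073,077.20.
EBIT = £8,073,077.20 − £3,506,800 = £4,566,277.20.
So DOL = total CM / EBIT = £8,073,077.20 / £4,566,277.20 = 1.7680.

1.77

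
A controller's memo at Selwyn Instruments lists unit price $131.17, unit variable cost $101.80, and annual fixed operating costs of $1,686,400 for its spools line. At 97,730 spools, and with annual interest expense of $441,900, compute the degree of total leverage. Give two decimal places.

Total contribution margin = 97,730 × $29.37 = $2,870,330.10.
Operating income = contribution − fixed costs = $2,870,330.10 − $1,686,400 = $1,183,930.10. Interest = $441,900.00.
DOL = $2,870,330.10 ÷ $1,183,930.10 = 2.4244; DFL = $1,183,930.10 ÷ $742,030.10 = 1.5955.
Combined leverage = 2.4244 × 1.5955 = 3.8681.

3.87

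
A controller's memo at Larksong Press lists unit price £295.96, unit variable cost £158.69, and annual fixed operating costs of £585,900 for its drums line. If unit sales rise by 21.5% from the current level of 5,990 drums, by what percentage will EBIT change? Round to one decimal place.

At 5,990 units, contribution = 5,990 × £137.27 = £822,247.30.
Subtracting fixed costs: EBIT = £822,247.30 − £585,900 = £236,347.30.
Degree of operating leverage = £822,247.30 / £236,347.30 = 3.4790.
%ΔEBIT = DOL × %ΔSales = 3.4790 × +21.5% = +74.8%.

+74.8%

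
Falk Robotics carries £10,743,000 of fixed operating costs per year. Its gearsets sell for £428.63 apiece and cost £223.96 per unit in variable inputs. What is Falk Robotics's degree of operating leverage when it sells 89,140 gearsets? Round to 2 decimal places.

2.43

At 89,140 units, contribution = 89,140 × £204.67 = £18,244,283.80.
EBIT = £18,244,283.80 − £10,743,000 = £7,501,283.80.
DOL = contribution ÷ EBIT = £18,244,283.80 ÷ £7,501,283.80 = 2.4322.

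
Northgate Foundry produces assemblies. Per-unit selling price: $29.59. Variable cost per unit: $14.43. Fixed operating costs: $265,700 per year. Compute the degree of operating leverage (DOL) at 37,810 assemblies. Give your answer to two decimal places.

Total contribution margin = 37,810 × $15.16 = $573,199.60.
EBIT = $573,199.60 − $265,700 = $307,499.60.
DOL = contribution ÷ EBIT = $573,199.60 ÷ $307,499.60 = 1.8641.

1.86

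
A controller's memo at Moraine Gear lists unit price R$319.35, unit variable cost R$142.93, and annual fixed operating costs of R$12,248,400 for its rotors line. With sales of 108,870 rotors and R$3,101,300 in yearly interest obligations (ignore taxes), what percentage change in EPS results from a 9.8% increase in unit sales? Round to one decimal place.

+48.8%

Contribution at this volume is 108,870 × R$176.42 = R$19,206,845.40.
Subtracting fixed costs: EBIT = R$19,206,845.40 − R$12,248,400 = R$6,958,445.40.
Interest = R$3,101,300.00, so EBIT − I = R$3,857,145.40.
DCL = total CM / (EBIT − I) = R$19,206,845.40 / R$3,857,145.40 = 4.9795.
EPS therefore changes by 4.9795 × (+9.8%) = +48.8%.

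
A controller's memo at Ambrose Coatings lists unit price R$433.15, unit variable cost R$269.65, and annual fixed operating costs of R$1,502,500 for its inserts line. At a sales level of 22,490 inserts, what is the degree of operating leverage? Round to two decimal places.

1.69

At 22,490 units, contribution = 22,490 × R$163.50 = R$3,677,115.00.
Operating income = contribution − fixed costs = R$3,677,115.00 − R$1,502,500 = R$2,174,615.00.
So DOL = total CM / EBIT = R$3,677,115.00 / R$2,174,615.00 = 1.6909.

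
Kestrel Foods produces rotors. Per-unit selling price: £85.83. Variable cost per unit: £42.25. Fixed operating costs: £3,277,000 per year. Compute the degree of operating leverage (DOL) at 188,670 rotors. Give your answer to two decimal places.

Total contribution margin = 188,670 × £43.58 = £8,222,238.60.
Operating income = contribution − fixed costs = £8,222,238.60 − £3,277,000 = £4,945,238.60.
Degree of operating leverage = £8,222,238.60 / £4,945,238.60 = 1.6627.

1.66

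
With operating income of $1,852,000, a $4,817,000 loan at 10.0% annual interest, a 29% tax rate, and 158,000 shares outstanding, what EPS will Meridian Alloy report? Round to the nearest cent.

$6.16

Pre-tax income = $1,852,000 − $481,700.00 = $1,370,300.00.
After tax at 29%: net income = $1,370,300.00 × 0.71 = $972,913.00.
EPS = $972,913.00 ÷ 158,000 = $6.16.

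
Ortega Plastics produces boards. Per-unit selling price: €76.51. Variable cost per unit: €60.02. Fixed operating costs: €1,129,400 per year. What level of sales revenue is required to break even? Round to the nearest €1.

Contribution margin per unit = €76.51 − €60.02 = €16.49, a CM ratio of €16.49 ÷ €76.51 = 0.2155.
Break-even sales = FC ÷ CM ratio = €1,129,400 × €76.51 / €16.49 = €5,240,169.

€5,240,169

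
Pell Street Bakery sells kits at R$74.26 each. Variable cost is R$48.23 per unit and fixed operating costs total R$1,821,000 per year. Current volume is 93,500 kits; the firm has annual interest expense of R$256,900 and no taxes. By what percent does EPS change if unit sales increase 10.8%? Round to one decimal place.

Contribution at this volume is 93,500 × R$26.03 = R$2,433,805.00.
Operating income = contribution − fixed costs = R$2,433,805.00 − R$1,821,000 = R$612,805.00.
After interest of R$256,900.00, pre-tax earnings = R$355,905.00.
Degree of combined leverage = contribution ÷ (EBIT − I) = R$2,433,805.00 ÷ R$355,905.00 = 6.8384.
EPS therefore changes by 6.8384 × (+10.8%) = +73.9%.

+73.9%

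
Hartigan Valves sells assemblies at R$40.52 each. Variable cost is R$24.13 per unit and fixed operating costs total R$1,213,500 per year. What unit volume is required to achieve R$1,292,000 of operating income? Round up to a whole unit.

152,868 assemblies

Unit CM = price − variable cost = R$40.52 − R$24.13 = R$16.39.
Units = (FC + target) / CM = (R$1,213,500 + R$1,292,000) / R$16.39 = 152,867.60, so 152,868 assemblies.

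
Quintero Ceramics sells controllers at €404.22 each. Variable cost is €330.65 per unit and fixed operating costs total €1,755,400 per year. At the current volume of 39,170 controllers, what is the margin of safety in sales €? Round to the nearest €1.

€6,188,499

Unit CM = price − variable cost = €404.22 − €330.65 = €73.57. Break-even units = €1,755,400 ÷ €73.57 = 23,860.27; break-even revenue = 23,860.27 × €404.22 = €9,644,797.99.
Current sales = 39,170 × €404.22 = €15,833,297.40.
Margin of safety = €15,833,297.40 − €9,644,797.99 = €6,188,499.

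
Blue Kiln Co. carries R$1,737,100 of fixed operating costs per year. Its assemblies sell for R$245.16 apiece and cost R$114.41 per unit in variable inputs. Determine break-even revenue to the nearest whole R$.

R$3,257,112

Contribution margin per unit = R$245.16 − R$114.41 = R$130.75, a CM ratio of R$130.75 ÷ R$245.16 = 0.5333.
Break-even sales = FC ÷ CM ratio = R$1,737,100 × R$245.16 / R$130.75 = R$3,257,112.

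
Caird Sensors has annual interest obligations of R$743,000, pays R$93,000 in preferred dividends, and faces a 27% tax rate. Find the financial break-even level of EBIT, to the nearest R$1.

R$870,397

Grossing the preferred dividend up to pre-tax terms: R$93,000 / (1 − 0.27) = R$127,397.26.
EPS = 0 when EBIT covers interest plus the pre-tax preferred burden: R$743,000 + R$127,397.26 = R$870,397.26.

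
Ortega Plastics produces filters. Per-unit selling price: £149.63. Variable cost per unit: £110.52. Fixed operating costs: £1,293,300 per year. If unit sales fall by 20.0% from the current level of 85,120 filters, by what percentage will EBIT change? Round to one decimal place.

At 85,120 units, contribution = 85,120 × £39.11 = £3,329,043.20.
Subtracting fixed costs: EBIT = £3,329,043.20 − £1,293,300 = £2,035,743.20.
DOL = contribution ÷ EBIT = £3,329,043.20 ÷ £2,035,743.20 = 1.6353.
Operating income changes by 1.6353 × -20.0% = -32.7%.

-32.7%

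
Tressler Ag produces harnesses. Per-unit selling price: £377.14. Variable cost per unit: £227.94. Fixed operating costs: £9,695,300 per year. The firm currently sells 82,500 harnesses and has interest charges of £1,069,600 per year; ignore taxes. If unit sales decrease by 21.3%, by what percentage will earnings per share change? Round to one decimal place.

Contribution at this volume is 82,500 × £149.20 = £12,309,000.00.
Operating income = contribution − fixed costs = £12,309,000.00 − £9,695,300 = £2,613,700.00.
Interest = £1,069,600.00, so EBIT − I = £1,544,100.00.
DCL = total CM / (EBIT − I) = £12,309,000.00 / £1,544,100.00 = 7.9716.
%ΔEPS = DCL × %ΔSales = 7.9716 × -21.3% = -169.8%.

-169.8%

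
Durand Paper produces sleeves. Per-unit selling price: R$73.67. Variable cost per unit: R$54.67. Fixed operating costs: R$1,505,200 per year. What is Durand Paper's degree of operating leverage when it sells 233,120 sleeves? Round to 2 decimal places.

1.51

Contribution at this volume is 233,120 × R$19.00 = R$4,429,280.00.
Subtracting fixed costs: EBIT = R$4,429,280.00 − R$1,505,200 = R$2,924,080.00.
Degree of operating leverage = R$4,429,280.00 / R$2,924,080.00 = 1.5148.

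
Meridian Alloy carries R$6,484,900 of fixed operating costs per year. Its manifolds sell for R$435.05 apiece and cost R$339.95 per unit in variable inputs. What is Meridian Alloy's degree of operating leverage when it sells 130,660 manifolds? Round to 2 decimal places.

2.09

Total contribution margin = 130,660 × R$95.10 = R$12,425,766.00.
Operating income = contribution − fixed costs = R$12,425,766.00 − R$6,484,900 = R$5,940,866.00.
So DOL = total CM / EBIT = R$12,425,766.00 / R$5,940,866.00 = 2.0916.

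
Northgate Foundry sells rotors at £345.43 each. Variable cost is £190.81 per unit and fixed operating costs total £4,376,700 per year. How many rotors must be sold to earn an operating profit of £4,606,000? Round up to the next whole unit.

Unit CM = price − variable cost = £345.43 − £190.81 = £154.62.
Units = (FC + target) / CM = (£4,376,700 + £4,606,000) / £154.62 = 58,095.33, so 58,096 rotors.

58,096 rotors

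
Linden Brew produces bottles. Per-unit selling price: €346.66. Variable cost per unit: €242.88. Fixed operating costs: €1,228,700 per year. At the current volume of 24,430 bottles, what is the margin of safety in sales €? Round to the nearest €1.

€4,364,634

Unit CM = price − variable cost = €346.66 − €242.88 = €103.78. Break-even units = €1,228,700 ÷ €103.78 = 11,839.47; break-even revenue = 11,839.47 × €346.66 = €4,104,270.01.
Current sales = 24,430 × €346.66 = €8,468,903.80.
Margin of safety = €8,468,903.80 − €4,104,270.01 = €4,364,634.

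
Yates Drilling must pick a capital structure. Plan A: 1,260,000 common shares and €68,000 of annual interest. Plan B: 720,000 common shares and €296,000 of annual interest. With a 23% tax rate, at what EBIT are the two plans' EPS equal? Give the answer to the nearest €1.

€600,000

Set EPS_A = EPS_B: (EBIT − €68,000)(1 − 0.23) ÷ 1,260,000 = (EBIT − €296,000)(1 − 0.23) ÷ 720,000.
Cancelling (1 − t) and cross-multiplying: 720,000·(EBIT − 68,000) = 1,260,000·(EBIT − 296,000).
EBIT × (1,260,000 − 720,000) = 296,000 × 1,260,000 − 68,000 × 720,000 = 324,000,000,000, so EBIT = 324,000,000,000 ÷ 540,000 = 600,000.00.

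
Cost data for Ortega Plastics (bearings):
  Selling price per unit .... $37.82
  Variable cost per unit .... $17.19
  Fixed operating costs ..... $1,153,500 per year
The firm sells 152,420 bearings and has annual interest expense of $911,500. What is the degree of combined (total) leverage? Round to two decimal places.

Contribution at this volume is 152,420 × $20.63 = $3,144,424.60.
Subtracting fixed costs: EBIT = $3,144,424.60 − $1,153,500 = $1,990,924.60. Interest = $911,500.00, so EBIT − I = $1,079,424.60.
DCL = contribution ÷ (EBIT − I) = $3,144,424.60 ÷ $1,079,424.60 = 2.9131.

2.91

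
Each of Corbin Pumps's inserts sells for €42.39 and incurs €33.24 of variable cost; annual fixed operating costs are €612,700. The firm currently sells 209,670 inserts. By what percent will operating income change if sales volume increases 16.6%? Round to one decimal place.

Total contribution margin = 209,670 × €9.15 = €1,918,480.50.
Operating income = contribution − fixed costs = €1,918,480.50 − €612,700 = €1,305,780.50.
Degree of operating leverage = €1,918,480.50 / €1,305,780.50 = 1.4692.
Operating income changes by 1.4692 × +16.6% = +24.4%.

+24.4%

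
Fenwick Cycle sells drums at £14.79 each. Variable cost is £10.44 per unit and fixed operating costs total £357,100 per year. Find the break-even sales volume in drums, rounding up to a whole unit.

82,092 drums

Unit CM = price − variable cost = £14.79 − £10.44 = £4.35.
Break-even volume = fixed costs ÷ CM per unit = £357,100 ÷ £4.35 = 82,091.95, so 82,092 drums.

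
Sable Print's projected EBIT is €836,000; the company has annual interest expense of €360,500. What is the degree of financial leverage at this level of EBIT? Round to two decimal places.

Annual interest charges come to €360,500.00.
DFL = EBIT ÷ (EBIT − I) = €836,000 ÷ (€836,000 − €360,500.00) = €836,000 ÷ €475,500.00 = 1.7581.

1.76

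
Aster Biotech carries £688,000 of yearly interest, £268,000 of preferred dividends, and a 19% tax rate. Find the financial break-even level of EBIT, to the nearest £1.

£1,018,864

Preferred dividends are paid after tax, so their pre-tax equivalent is £268,000 ÷ (1 − 0.19) = £330,864.20.
Financial break-even EBIT = interest + D_p ÷ (1 − t) = £688,000 + £330,864.20 = £1,018,864.20.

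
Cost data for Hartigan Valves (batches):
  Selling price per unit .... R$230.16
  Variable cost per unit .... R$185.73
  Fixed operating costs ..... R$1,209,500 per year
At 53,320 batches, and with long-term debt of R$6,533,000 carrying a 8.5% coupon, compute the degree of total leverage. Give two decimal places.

3.92

Contribution at this volume is 53,320 × R$44.43 = R$2,369,007.60.
EBIT = R$2,369,007.60 − R$1,209,500 = R$1,159,507.60. Interest = R$555,305.00, so EBIT − I = R$604,202.60.
DCL = contribution ÷ (EBIT − I) = R$2,369,007.60 ÷ R$604,202.60 = 3.9209.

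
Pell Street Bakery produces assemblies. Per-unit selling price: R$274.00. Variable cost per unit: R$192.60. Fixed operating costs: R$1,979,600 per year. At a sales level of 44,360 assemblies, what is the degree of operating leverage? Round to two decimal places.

2.21

Total contribution margin = 44,360 × R$81.40 = R$3,610,904.00.
EBIT = R$3,610,904.00 − R$1,979,600 = R$1,631,304.00.
Degree of operating leverage = R$3,610,904.00 / R$1,631,304.00 = 2.2135.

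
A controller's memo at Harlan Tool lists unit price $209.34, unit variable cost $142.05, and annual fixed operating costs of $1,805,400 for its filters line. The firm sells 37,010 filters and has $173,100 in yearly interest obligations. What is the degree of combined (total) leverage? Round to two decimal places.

4.86

Contribution at this volume is 37,010 × $67.29 = $2,490,402.90.
EBIT = $2,490,402.90 − $1,805,400 = $685,002.90. Interest = $173,100.00, so EBIT − I = $511,902.90.
Degree of total leverage = total CM / (EBIT − interest) = $2,490,402.90 / $511,902.90 = 4.8650.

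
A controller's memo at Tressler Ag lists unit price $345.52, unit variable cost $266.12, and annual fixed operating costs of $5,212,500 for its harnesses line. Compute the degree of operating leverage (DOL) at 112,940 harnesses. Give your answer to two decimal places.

Contribution at this volume is 112,940 × $79.40 = $8,967,436.00.
EBIT = $8,967,436.00 − $5,212,500 = $3,754,936.00.
DOL = contribution ÷ EBIT = $8,967,436.00 ÷ $3,754,936.00 = 2.3882.

2.39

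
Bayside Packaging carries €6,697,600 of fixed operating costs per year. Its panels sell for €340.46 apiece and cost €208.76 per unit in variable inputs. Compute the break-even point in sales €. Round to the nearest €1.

CM per unit = €340.46 − €208.76 = €131.70; CM ratio = €131.70 / €340.46 = 0.3868.
Break-even revenue = fixed costs × price ÷ CM = €6,697,600 × €340.46 ÷ €131.70 = €17,314,084.

€17,314,084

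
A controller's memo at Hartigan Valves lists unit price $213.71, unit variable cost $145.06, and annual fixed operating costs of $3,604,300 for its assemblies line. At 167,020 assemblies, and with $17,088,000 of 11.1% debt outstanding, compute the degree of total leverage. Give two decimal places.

Contribution at this volume is 167,020 × $68.65 = $11,465,923.00.
Subtracting fixed costs: EBIT = $11,465,923.00 − $3,604,300 = $7,861,623.00. Interest = $1,896,768.00, so EBIT − I = $5,964,855.00.
DCL = contribution ÷ (EBIT − I) = $11,465,923.00 ÷ $5,964,855.00 = 1.9222.

1.92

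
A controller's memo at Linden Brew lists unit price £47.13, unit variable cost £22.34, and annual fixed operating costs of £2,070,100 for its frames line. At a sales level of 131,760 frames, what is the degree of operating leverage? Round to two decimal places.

At 131,760 units, contribution = 131,760 × £24.79 = £3,266,330.40.
EBIT = £3,266,330.40 − £2,070,100 = £1,196,230.40.
DOL = contribution ÷ EBIT = £3,266,330.40 ÷ £1,196,230.40 = 2.7305.

2.73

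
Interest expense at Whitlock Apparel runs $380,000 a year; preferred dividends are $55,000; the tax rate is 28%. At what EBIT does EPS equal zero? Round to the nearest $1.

$456,389

Preferred dividends are paid after tax, so their pre-tax equivalent is $55,000 ÷ (1 − 0.28) = $76,388.89.
Financial break-even EBIT = interest + D_p ÷ (1 − t) = $380,000 + $76,388.89 = $456,388.89.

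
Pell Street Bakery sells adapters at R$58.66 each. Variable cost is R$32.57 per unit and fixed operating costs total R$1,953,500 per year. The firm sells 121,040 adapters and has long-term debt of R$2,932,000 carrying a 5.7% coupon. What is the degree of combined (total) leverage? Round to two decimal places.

3.04

Total contribution margin = 121,040 × R$26.09 = R$3,157,933.60.
Subtracting fixed costs: EBIT = R$3,157,933.60 − R$1,953,500 = R$1,204,433.60. Interest = R$167,124.00, so EBIT − I = R$1,037,309.60.
Degree of total leverage = total CM / (EBIT − interest) = R$3,157,933.60 / R$1,037,309.60 = 3.0444.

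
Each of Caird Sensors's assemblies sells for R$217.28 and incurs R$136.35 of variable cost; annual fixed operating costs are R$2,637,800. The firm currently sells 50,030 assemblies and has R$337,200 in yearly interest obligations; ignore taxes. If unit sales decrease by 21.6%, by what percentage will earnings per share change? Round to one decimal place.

At 50,030 units, contribution = 50,030 × R$80.93 = R$4,048,927.90.
Operating income = contribution − fixed costs = R$4,048,927.90 − R$2,637,800 = R$1,411,127.90.
After interest of R$337,200.00, pre-tax earnings = R$1,073,927.90.
Degree of combined leverage = contribution ÷ (EBIT − I) = R$4,048,927.90 ÷ R$1,073,927.90 = 3.7702.
%ΔEPS = DCL × %ΔSales = 3.7702 × -21.6% = -81.4%.

-81.4%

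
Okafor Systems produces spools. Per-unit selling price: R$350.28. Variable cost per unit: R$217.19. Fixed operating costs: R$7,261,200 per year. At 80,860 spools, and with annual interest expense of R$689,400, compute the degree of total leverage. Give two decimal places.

3.83

Contribution at this volume is 80,860 × R$133.09 = R$10,761,657.40.
Subtracting fixed costs: EBIT = R$10,761,657.40 − R$7,261,200 = R$3,500,457.40. Interest = R$689,400.00, so EBIT − I = R$2,811,057.40.
Degree of total leverage = total CM / (EBIT − interest) = R$10,761,657.40 / R$2,811,057.40 = 3.8283.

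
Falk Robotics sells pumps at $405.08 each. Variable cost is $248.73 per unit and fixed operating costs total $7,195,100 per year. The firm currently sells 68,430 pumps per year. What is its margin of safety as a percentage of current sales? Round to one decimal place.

Each unit contributes $405.08 − $248.73 = $156.35. Break-even units = $7,195,100 ÷ $156.35 = 46,019.19; break-even revenue = 46,019.19 × $405.08 = $18,641,452.56.
Actual sales revenue = 68,430 × $405.08 = $27,719,624.40.
Margin of safety = ($27,719,624.40 − $18,641,452.56) ÷ $27,719,624.40 = 32.7%.

32.7%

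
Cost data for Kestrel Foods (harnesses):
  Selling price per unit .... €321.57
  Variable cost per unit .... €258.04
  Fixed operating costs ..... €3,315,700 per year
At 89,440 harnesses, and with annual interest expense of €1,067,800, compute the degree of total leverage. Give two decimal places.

4.38

Contribution at this volume is 89,440 × €63.53 = €5,682,123.20.
EBIT = €5,682,123.20 − €3,315,700 = €2,366,423.20. Interest = €1,067,800.00, so EBIT − I = €1,298,623.20.
Degree of total leverage = total CM / (EBIT − interest) = €5,682,123.20 / €1,298,623.20 = 4.3755.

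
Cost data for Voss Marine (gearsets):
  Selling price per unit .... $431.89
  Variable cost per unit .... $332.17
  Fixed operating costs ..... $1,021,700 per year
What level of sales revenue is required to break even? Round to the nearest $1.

CM per unit = $431.89 − $332.17 = $99.72; CM ratio = $99.72 / $431.89 = 0.2309.
Break-even revenue = fixed costs × price ÷ CM = $1,021,700 × $431.89 ÷ $99.72 = $4,425,010.

$4,425,010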